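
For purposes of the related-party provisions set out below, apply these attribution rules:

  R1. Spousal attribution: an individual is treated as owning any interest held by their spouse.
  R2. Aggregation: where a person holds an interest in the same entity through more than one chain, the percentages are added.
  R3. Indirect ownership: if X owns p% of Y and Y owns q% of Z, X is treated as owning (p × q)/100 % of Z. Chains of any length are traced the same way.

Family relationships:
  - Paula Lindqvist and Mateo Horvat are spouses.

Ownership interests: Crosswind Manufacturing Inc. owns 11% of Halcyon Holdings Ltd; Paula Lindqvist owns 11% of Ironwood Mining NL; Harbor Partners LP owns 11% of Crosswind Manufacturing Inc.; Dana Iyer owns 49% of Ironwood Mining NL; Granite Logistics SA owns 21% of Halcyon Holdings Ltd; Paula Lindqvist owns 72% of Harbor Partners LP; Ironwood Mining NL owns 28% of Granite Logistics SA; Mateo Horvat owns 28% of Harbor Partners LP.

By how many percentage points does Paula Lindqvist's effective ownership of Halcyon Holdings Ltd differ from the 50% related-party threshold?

By spousal attribution (R1), Paula Lindqvist is treated as also owning Mateo Horvat's interest in Harbor Partners LP, giving 72% + 28% = 100%.
Chain via Ironwood Mining NL → Granite Logistics SA (R3): 11% × 28% × 21% = 0.6468% of Halcyon Holdings Ltd.
Chain via Harbor Partners LP → Crosswind Manufacturing Inc. (R3): 100% × 11% × 11% = 1.21% of Halcyon Holdings Ltd.
Aggregating (R2): 0.6468% + 1.21% = 1.8568%.
1.8568% falls short of the 50% threshold by 48.1432 percentage points.

48.1432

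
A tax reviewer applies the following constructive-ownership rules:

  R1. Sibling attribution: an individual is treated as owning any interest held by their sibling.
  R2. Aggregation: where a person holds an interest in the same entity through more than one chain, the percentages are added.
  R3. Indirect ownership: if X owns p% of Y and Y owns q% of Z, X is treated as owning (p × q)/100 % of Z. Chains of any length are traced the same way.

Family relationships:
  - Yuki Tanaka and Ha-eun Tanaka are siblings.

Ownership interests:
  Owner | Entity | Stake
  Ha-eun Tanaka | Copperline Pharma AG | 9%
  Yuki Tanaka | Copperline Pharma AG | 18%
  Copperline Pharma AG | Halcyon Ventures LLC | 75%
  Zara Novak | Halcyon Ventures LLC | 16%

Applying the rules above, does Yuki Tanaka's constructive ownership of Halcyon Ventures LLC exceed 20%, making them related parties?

Yes

By sibling attribution (R1), Yuki Tanaka is treated as also owning Ha-eun Tanaka's interest in Copperline Pharma AG, giving 18% + 9% = 27%.
Chain via Copperline Pharma AG (R3): 27% × 75% = 20.25% of Halcyon Ventures LLC.
20.25% exceeds the 20% threshold, so Yuki is a related party to Halcyon Ventures LLC.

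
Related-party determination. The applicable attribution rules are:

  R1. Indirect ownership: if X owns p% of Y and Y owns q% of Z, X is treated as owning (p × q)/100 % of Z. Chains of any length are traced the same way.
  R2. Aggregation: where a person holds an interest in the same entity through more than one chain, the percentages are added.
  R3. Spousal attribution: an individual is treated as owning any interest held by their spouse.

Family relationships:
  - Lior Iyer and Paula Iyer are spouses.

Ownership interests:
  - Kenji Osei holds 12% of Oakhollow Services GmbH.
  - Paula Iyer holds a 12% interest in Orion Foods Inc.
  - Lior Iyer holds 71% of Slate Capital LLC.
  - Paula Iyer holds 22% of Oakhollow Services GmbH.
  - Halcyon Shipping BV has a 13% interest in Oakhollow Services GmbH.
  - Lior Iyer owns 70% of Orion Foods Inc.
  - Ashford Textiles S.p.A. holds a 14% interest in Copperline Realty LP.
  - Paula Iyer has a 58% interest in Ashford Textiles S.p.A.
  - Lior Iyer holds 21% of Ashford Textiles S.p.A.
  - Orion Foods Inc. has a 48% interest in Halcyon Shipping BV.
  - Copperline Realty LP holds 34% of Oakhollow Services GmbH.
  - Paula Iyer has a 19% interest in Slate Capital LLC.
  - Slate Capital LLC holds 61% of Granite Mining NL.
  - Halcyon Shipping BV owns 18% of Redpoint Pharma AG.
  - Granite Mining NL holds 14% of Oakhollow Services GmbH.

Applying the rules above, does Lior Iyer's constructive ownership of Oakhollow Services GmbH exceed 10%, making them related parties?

Yes

By spousal attribution (R3), Lior Iyer is treated as also owning Paula Iyer's interest in Orion Foods Inc, giving 70% + 12% = 82%.
By spousal attribution (R3), Lior Iyer is treated as also owning Paula Iyer's interest in Ashford Textiles S.p.A, giving 21% + 58% = 79%.
By spousal attribution (R3), Lior Iyer is treated as also owning Paula Iyer's interest in Slate Capital LLC, giving 71% + 19% = 90%.
By spousal attribution (R3), Lior Iyer is treated as owning Paula Iyer's 22% interest in Oakhollow Services GmbH.
Chain via Orion Foods Inc. → Halcyon Shipping BV (R1): 82% × 48% × 13% = 5.1168% of Oakhollow Services GmbH.
Chain via Ashford Textiles S.p.A. → Copperline Realty LP (R1): 79% × 14% × 34% = 3.7604% of Oakhollow Services GmbH.
Chain via Slate Capital LLC → Granite Mining NL (R1): 90% × 61% × 14% = 7.686% of Oakhollow Services GmbH.
Direct interest in Oakhollow Services GmbH: 22%.
Aggregating (R2): 5.1168% + 3.7604% + 7.686% + 22% = 38.5632%.
38.5632% exceeds the 10% threshold, so Lior is a related party to Oakhollow Services GmbH.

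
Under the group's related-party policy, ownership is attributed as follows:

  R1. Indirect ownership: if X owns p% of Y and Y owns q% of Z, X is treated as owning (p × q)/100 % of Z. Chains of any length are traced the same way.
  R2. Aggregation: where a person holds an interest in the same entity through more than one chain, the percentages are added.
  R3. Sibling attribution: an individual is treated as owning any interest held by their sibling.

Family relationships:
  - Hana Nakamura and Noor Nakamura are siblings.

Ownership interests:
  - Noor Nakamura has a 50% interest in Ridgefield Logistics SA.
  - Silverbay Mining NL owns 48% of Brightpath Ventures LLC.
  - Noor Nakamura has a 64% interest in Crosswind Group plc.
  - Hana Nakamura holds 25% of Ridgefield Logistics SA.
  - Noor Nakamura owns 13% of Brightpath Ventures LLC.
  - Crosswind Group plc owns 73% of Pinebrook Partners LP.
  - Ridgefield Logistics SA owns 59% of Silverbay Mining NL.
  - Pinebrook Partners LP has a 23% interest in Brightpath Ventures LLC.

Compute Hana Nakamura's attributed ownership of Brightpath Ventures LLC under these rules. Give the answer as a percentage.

By sibling attribution (R3), Hana Nakamura is treated as also owning Noor Nakamura's interest in Ridgefield Logistics SA, giving 25% + 50% = 75%.
By sibling attribution (R3), Hana Nakamura is treated as owning Noor Nakamura's 64% interest in Crosswind Group plc.
By sibling attribution (R3), Hana Nakamura is treated as owning Noor Nakamura's 13% interest in Brightpath Ventures LLC.
Chain via Ridgefield Logistics SA → Silverbay Mining NL (R1): 75% × 59% × 48% = 21.24% of Brightpath Ventures LLC.
Chain via Crosswind Group plc → Pinebrook Partners LP (R1): 64% × 73% × 23% = 10.7456% of Brightpath Ventures LLC.
Direct interest in Brightpath Ventures LLC: 13%.
Aggregating (R2): 21.24% + 10.7456% + 13% = 44.9856%.

44.9856%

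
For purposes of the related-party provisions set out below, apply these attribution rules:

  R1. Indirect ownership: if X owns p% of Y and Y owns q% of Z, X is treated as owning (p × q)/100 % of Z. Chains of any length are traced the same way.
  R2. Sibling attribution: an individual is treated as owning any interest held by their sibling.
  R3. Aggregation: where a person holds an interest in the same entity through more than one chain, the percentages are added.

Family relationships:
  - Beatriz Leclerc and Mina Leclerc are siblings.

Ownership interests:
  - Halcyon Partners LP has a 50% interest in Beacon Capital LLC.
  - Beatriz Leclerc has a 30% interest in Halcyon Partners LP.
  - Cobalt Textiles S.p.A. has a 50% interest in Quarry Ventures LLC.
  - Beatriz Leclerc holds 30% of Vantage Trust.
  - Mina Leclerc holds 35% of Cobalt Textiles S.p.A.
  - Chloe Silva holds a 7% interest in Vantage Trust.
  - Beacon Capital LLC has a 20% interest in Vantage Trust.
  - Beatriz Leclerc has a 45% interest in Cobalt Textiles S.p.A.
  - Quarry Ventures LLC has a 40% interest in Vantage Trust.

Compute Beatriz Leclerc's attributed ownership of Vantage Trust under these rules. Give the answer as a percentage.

By sibling attribution (R2), Beatriz Leclerc is treated as also owning Mina Leclerc's interest in Cobalt Textiles S.p.A, giving 45% + 35% = 80%.
Chain via Halcyon Partners LP → Beacon Capital LLC (R1): 30% × 50% × 20% = 3% of Vantage Trust.
Chain via Cobalt Textiles S.p.A. → Quarry Ventures LLC (R1): 80% × 50% × 40% = 16% of Vantage Trust.
Direct interest in Vantage Trust: 30%.
Aggregating (R3): 3% + 16% + 30% = 49%.

49%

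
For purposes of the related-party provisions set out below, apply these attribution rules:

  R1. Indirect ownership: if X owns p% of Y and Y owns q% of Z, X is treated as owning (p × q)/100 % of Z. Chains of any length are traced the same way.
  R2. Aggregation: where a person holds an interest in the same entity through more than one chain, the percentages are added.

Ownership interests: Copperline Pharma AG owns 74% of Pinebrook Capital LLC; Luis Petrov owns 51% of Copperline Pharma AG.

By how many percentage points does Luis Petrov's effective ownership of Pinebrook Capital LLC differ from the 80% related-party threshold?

Chain via Copperline Pharma AG (R1): 51% × 74% = 37.74% of Pinebrook Capital LLC.
37.74% falls short of the 80% threshold by 42.26 percentage points.

42.26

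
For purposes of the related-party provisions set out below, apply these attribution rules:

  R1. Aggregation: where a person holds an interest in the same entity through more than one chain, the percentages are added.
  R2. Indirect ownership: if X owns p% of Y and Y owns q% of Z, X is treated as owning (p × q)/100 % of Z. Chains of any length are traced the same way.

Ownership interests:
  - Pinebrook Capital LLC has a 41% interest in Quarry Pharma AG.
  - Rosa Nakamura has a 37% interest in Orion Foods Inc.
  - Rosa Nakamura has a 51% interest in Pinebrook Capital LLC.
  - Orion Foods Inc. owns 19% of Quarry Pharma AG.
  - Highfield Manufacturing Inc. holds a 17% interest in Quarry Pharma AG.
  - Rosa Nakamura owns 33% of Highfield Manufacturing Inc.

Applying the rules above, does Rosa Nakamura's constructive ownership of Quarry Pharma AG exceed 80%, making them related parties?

No

Chain via Highfield Manufacturing Inc. (R2): 33% × 17% = 5.61% of Quarry Pharma AG.
Chain via Orion Foods Inc. (R2): 37% × 19% = 7.03% of Quarry Pharma AG.
Chain via Pinebrook Capital LLC (R2): 51% × 41% = 20.91% of Quarry Pharma AG.
Aggregating (R1): 5.61% + 7.03% + 20.91% = 33.55%.
33.55% does not exceed the 80% threshold, so Rosa is not a related party to Quarry Pharma AG.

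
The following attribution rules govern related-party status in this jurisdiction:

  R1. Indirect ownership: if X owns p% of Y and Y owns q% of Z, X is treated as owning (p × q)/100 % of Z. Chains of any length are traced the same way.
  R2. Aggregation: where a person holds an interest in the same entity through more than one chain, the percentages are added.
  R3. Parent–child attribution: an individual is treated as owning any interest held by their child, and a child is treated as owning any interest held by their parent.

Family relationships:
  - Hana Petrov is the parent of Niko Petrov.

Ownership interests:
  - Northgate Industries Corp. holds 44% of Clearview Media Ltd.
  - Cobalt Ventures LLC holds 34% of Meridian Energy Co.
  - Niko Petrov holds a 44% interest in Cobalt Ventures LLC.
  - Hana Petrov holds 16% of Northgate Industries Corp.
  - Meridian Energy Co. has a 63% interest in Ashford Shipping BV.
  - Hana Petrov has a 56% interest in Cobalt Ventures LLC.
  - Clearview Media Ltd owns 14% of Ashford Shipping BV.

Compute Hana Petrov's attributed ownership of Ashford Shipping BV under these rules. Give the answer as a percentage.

22.4056%

By parent–child attribution (R3), Hana Petrov is treated as also owning Niko Petrov's interest in Cobalt Ventures LLC, giving 56% + 44% = 100%.
Chain via Cobalt Ventures LLC → Meridian Energy Co. (R1): 100% × 34% × 63% = 21.42% of Ashford Shipping BV.
Chain via Northgate Industries Corp. → Clearview Media Ltd (R1): 16% × 44% × 14% = 0.9856% of Ashford Shipping BV.
Aggregating (R2): 21.42% + 0.9856% = 22.4056%.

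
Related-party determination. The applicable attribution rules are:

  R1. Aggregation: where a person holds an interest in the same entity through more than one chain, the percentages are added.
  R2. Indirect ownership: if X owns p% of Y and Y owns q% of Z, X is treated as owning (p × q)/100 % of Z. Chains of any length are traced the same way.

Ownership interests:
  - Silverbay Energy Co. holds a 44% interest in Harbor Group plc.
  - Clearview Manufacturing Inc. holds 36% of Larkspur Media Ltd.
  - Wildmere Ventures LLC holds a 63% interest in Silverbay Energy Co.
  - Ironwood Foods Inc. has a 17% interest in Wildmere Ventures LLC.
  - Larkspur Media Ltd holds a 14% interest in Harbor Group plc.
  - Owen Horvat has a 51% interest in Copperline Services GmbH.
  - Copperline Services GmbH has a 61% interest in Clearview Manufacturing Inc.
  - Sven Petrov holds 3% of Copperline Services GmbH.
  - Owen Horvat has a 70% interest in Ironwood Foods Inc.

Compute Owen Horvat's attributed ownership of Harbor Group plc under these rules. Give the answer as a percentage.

4.866624%

Chain via Copperline Services GmbH → Clearview Manufacturing Inc. → Larkspur Media Ltd (R2): 51% × 61% × 36% × 14% = 1.567944% of Harbor Group plc.
Chain via Ironwood Foods Inc. → Wildmere Ventures LLC → Silverbay Energy Co. (R2): 70% × 17% × 63% × 44% = 3.29868% of Harbor Group plc.
Aggregating (R1): 1.567944% + 3.29868% = 4.866624%.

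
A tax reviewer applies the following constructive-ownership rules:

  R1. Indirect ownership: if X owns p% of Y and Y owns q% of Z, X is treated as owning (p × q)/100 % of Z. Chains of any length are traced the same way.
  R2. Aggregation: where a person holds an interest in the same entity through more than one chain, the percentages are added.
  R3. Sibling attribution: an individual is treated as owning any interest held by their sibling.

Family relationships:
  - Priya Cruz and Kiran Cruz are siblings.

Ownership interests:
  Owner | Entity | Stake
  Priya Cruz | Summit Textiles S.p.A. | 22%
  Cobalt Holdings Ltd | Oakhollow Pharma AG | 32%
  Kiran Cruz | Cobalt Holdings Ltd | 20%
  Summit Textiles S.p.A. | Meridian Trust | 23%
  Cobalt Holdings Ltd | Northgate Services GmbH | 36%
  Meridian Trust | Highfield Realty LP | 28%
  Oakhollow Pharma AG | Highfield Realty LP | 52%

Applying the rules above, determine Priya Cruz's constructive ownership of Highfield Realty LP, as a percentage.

4.7448%

By sibling attribution (R3), Priya Cruz is treated as owning Kiran Cruz's 20% interest in Cobalt Holdings Ltd.
Chain via Summit Textiles S.p.A. → Meridian Trust (R1): 22% × 23% × 28% = 1.4168% of Highfield Realty LP.
Chain via Cobalt Holdings Ltd → Oakhollow Pharma AG (R1): 20% × 32% × 52% = 3.328% of Highfield Realty LP.
Aggregating (R2): 1.4168% + 3.328% = 4.7448%.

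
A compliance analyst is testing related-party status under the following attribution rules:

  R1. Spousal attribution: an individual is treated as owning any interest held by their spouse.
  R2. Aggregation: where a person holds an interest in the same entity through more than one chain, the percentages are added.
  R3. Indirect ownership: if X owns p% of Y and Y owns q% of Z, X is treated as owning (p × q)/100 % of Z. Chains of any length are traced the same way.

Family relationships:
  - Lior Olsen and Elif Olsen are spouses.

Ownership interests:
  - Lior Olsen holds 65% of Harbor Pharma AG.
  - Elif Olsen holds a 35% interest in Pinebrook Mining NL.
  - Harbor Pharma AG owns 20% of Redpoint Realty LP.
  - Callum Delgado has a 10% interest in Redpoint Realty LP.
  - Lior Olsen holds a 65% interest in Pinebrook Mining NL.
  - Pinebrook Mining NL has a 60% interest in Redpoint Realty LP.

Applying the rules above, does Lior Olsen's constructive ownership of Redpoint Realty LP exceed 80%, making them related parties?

No

By spousal attribution (R1), Lior Olsen is treated as also owning Elif Olsen's interest in Pinebrook Mining NL, giving 65% + 35% = 100%.
Chain via Harbor Pharma AG (R3): 65% × 20% = 13% of Redpoint Realty LP.
Chain via Pinebrook Mining NL (R3): 100% × 60% = 60% of Redpoint Realty LP.
Aggregating (R2): 13% + 60% = 73%.
73% does not exceed the 80% threshold, so Lior is not a related party to Redpoint Realty LP.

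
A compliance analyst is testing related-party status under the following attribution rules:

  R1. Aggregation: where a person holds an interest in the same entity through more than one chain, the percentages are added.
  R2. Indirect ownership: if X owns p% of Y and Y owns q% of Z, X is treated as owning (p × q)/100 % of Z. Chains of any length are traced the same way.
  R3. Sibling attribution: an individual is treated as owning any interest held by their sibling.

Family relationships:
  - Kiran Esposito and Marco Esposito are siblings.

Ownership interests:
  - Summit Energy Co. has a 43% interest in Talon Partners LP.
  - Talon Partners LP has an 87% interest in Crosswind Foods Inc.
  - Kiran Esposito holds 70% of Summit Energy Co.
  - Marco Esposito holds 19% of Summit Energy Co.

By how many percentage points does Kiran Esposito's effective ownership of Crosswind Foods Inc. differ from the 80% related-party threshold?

46.7051

By sibling attribution (R3), Kiran Esposito is treated as also owning Marco Esposito's interest in Summit Energy Co, giving 70% + 19% = 89%.
Chain via Summit Energy Co. → Talon Partners LP (R2): 89% × 43% × 87% = 33.2949% of Crosswind Foods Inc.
33.2949% falls short of the 80% threshold by 46.7051 percentage points.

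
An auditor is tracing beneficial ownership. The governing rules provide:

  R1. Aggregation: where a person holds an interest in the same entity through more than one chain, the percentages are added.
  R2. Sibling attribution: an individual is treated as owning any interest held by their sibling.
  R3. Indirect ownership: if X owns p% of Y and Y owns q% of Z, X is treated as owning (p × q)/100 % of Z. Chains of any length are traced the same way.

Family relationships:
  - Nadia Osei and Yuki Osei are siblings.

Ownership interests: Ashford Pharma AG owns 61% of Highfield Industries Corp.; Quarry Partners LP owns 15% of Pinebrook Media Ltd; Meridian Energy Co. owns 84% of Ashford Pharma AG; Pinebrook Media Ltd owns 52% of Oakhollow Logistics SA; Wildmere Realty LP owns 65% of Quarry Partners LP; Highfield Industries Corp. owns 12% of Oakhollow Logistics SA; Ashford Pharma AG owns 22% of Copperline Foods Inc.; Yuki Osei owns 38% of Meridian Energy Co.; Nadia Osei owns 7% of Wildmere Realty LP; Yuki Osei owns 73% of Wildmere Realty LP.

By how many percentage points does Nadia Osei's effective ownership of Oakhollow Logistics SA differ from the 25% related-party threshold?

18.607456

By sibling attribution (R2), Nadia Osei is treated as also owning Yuki Osei's interest in Wildmere Realty LP, giving 7% + 73% = 80%.
By sibling attribution (R2), Nadia Osei is treated as owning Yuki Osei's 38% interest in Meridian Energy Co.
Chain via Wildmere Realty LP → Quarry Partners LP → Pinebrook Media Ltd (R3): 80% × 65% × 15% × 52% = 4.056% of Oakhollow Logistics SA.
Chain via Meridian Energy Co. → Ashford Pharma AG → Highfield Industries Corp. (R3): 38% × 84% × 61% × 12% = 2.336544% of Oakhollow Logistics SA.
Aggregating (R1): 4.056% + 2.336544% = 6.392544%.
6.392544% falls short of the 25% threshold by 18.607456 percentage points.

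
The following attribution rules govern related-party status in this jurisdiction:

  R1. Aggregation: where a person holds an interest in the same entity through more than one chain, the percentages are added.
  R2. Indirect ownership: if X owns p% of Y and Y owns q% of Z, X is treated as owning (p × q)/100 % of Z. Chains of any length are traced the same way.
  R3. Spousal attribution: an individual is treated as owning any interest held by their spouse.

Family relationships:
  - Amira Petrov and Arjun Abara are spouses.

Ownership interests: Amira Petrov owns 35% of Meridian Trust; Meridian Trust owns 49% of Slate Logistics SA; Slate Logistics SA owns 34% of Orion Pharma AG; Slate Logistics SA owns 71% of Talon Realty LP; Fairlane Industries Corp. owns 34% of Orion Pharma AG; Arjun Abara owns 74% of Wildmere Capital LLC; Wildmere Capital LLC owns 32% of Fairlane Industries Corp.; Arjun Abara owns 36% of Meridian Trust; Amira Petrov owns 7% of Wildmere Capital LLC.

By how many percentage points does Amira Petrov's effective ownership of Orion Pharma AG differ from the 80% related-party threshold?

59.3586

By spousal attribution (R3), Amira Petrov is treated as also owning Arjun Abara's interest in Wildmere Capital LLC, giving 7% + 74% = 81%.
By spousal attribution (R3), Amira Petrov is treated as also owning Arjun Abara's interest in Meridian Trust, giving 35% + 36% = 71%.
Chain via Wildmere Capital LLC → Fairlane Industries Corp. (R2): 81% × 32% × 34% = 8.8128% of Orion Pharma AG.
Chain via Meridian Trust → Slate Logistics SA (R2): 71% × 49% × 34% = 11.8286% of Orion Pharma AG.
Aggregating (R1): 8.8128% + 11.8286% = 20.6414%.
20.6414% falls short of the 80% threshold by 59.3586 percentage points.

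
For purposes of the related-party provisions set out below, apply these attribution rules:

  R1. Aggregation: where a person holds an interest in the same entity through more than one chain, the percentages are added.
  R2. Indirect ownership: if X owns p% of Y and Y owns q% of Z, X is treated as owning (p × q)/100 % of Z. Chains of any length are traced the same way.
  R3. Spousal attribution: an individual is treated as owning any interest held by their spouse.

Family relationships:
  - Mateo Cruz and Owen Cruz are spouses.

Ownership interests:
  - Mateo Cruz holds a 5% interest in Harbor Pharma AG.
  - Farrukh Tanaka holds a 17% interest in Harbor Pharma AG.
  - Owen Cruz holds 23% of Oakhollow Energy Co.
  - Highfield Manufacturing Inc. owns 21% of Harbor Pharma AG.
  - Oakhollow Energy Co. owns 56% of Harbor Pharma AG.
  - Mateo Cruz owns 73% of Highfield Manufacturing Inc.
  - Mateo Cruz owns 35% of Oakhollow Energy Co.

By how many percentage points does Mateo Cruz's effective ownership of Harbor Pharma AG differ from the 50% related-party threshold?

2.81

By spousal attribution (R3), Mateo Cruz is treated as also owning Owen Cruz's interest in Oakhollow Energy Co, giving 35% + 23% = 58%.
Chain via Oakhollow Energy Co. (R2): 58% × 56% = 32.48% of Harbor Pharma AG.
Chain via Highfield Manufacturing Inc. (R2): 73% × 21% = 15.33% of Harbor Pharma AG.
Direct interest in Harbor Pharma AG: 5%.
Aggregating (R1): 32.48% + 15.33% + 5% = 52.81%.
52.81% exceeds the 50% threshold by 2.81 percentage points.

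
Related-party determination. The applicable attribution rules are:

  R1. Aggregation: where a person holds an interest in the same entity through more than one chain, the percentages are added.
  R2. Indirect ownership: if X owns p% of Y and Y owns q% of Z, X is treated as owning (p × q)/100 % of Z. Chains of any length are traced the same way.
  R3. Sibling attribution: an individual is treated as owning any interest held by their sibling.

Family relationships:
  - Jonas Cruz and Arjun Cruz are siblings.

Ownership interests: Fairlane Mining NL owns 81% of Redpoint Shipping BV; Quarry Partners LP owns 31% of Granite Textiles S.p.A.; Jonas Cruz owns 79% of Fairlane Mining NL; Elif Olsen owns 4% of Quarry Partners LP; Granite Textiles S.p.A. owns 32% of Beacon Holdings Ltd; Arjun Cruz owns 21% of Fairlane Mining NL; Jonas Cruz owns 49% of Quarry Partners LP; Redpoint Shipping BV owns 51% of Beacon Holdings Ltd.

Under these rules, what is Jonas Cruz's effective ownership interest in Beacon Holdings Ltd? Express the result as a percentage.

By sibling attribution (R3), Jonas Cruz is treated as also owning Arjun Cruz's interest in Fairlane Mining NL, giving 79% + 21% = 100%.
Chain via Fairlane Mining NL → Redpoint Shipping BV (R2): 100% × 81% × 51% = 41.31% of Beacon Holdings Ltd.
Chain via Quarry Partners LP → Granite Textiles S.p.A. (R2): 49% × 31% × 32% = 4.8608% of Beacon Holdings Ltd.
Aggregating (R1): 41.31% + 4.8608% = 46.1708%.

46.1708%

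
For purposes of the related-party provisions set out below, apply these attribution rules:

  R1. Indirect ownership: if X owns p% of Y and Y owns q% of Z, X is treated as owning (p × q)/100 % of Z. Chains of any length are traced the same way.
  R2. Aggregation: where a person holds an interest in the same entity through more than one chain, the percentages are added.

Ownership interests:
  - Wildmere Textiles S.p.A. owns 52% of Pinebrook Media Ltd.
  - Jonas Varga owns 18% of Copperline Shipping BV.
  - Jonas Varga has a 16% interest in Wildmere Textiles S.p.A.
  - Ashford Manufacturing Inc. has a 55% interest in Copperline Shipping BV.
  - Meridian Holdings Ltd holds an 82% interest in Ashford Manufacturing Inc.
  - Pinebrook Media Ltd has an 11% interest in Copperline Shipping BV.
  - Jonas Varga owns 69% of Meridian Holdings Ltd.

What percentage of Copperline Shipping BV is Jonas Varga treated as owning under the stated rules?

Chain via Wildmere Textiles S.p.A. → Pinebrook Media Ltd (R1): 16% × 52% × 11% = 0.9152% of Copperline Shipping BV.
Chain via Meridian Holdings Ltd → Ashford Manufacturing Inc. (R1): 69% × 82% × 55% = 31.119% of Copperline Shipping BV.
Direct interest in Copperline Shipping BV: 18%.
Aggregating (R2): 0.9152% + 31.119% + 18% = 50.0342%.

50.0342%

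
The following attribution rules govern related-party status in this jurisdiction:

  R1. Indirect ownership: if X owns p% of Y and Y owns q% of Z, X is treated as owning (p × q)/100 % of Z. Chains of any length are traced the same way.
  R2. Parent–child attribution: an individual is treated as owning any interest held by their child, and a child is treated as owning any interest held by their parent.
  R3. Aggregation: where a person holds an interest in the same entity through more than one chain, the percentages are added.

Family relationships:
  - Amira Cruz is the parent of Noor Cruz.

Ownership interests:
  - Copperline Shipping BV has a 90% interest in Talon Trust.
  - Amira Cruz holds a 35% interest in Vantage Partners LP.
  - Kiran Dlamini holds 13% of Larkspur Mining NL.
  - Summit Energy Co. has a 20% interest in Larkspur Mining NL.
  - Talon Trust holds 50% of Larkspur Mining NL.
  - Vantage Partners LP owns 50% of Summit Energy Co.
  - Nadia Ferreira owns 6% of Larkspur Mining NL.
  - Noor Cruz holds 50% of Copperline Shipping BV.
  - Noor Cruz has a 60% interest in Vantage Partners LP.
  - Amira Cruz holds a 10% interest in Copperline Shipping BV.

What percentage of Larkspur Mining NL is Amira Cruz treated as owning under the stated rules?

By parent–child attribution (R2), Amira Cruz is treated as also owning Noor Cruz's interest in Vantage Partners LP, giving 35% + 60% = 95%.
By parent–child attribution (R2), Amira Cruz is treated as also owning Noor Cruz's interest in Copperline Shipping BV, giving 10% + 50% = 60%.
Chain via Vantage Partners LP → Summit Energy Co. (R1): 95% × 50% × 20% = 9.5% of Larkspur Mining NL.
Chain via Copperline Shipping BV → Talon Trust (R1): 60% × 90% × 50% = 27% of Larkspur Mining NL.
Aggregating (R3): 9.5% + 27% = 36.5%.

36.5%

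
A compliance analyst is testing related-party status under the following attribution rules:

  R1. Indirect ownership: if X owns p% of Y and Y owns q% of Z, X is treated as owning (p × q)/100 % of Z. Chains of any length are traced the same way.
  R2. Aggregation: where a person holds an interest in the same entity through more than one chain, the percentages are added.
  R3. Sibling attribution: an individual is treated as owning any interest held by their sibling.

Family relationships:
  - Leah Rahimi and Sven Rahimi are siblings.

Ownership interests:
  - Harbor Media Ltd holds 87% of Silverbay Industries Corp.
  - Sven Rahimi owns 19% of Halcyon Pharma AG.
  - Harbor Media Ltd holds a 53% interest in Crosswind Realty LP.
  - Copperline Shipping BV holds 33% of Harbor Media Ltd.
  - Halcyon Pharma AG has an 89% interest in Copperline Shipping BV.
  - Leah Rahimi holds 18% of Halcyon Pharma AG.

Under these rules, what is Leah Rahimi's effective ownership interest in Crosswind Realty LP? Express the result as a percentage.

5.759457%

By sibling attribution (R3), Leah Rahimi is treated as also owning Sven Rahimi's interest in Halcyon Pharma AG, giving 18% + 19% = 37%.
Chain via Halcyon Pharma AG → Copperline Shipping BV → Harbor Media Ltd (R1): 37% × 89% × 33% × 53% = 5.759457% of Crosswind Realty LP.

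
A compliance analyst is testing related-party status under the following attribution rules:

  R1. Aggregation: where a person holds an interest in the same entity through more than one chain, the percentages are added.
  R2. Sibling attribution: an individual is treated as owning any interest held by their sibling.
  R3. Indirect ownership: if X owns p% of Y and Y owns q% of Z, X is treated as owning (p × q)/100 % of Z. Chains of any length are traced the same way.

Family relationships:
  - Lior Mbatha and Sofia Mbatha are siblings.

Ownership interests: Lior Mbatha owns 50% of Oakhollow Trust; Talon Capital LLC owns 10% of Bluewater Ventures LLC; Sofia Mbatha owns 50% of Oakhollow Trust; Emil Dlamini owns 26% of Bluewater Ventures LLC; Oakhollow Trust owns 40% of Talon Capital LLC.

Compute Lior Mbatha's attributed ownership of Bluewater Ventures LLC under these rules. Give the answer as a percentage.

By sibling attribution (R2), Lior Mbatha is treated as also owning Sofia Mbatha's interest in Oakhollow Trust, giving 50% + 50% = 100%.
Chain via Oakhollow Trust → Talon Capital LLC (R3): 100% × 40% × 10% = 4% of Bluewater Ventures LLC.

4%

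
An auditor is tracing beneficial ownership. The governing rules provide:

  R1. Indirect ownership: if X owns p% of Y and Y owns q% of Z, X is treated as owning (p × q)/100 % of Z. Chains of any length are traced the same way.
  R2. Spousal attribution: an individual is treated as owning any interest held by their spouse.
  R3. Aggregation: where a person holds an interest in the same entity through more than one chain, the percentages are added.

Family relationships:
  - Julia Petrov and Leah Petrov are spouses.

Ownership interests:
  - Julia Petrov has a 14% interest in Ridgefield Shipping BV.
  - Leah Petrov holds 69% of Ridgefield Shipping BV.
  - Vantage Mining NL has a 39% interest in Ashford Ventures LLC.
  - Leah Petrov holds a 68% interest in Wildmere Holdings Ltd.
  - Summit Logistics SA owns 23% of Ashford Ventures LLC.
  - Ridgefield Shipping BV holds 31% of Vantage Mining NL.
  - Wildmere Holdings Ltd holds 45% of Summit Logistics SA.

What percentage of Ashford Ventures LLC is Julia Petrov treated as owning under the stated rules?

By spousal attribution (R2), Julia Petrov is treated as also owning Leah Petrov's interest in Ridgefield Shipping BV, giving 14% + 69% = 83%.
By spousal attribution (R2), Julia Petrov is treated as owning Leah Petrov's 68% interest in Wildmere Holdings Ltd.
Chain via Ridgefield Shipping BV → Vantage Mining NL (R1): 83% × 31% × 39% = 10.0347% of Ashford Ventures LLC.
Chain via Wildmere Holdings Ltd → Summit Logistics SA (R1): 68% × 45% × 23% = 7.038% of Ashford Ventures LLC.
Aggregating (R3): 10.0347% + 7.038% = 17.0727%.

17.0727%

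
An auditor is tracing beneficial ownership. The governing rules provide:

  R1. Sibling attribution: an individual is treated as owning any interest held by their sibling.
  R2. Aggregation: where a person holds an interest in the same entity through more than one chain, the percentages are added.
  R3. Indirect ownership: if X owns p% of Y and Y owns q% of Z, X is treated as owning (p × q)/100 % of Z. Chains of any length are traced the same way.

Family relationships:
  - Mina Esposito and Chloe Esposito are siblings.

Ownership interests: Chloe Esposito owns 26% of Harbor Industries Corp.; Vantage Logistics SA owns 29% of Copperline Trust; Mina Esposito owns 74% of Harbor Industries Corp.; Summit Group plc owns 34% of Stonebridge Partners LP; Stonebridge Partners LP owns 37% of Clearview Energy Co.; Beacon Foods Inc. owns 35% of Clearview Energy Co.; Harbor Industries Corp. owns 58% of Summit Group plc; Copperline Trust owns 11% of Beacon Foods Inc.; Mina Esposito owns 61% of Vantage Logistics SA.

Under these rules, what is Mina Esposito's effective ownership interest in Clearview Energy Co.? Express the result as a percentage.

7.977465%

By sibling attribution (R1), Mina Esposito is treated as also owning Chloe Esposito's interest in Harbor Industries Corp, giving 74% + 26% = 100%.
Chain via Vantage Logistics SA → Copperline Trust → Beacon Foods Inc. (R3): 61% × 29% × 11% × 35% = 0.681065% of Clearview Energy Co.
Chain via Harbor Industries Corp. → Summit Group plc → Stonebridge Partners LP (R3): 100% × 58% × 34% × 37% = 7.2964% of Clearview Energy Co.
Aggregating (R2): 0.681065% + 7.2964% = 7.977465%.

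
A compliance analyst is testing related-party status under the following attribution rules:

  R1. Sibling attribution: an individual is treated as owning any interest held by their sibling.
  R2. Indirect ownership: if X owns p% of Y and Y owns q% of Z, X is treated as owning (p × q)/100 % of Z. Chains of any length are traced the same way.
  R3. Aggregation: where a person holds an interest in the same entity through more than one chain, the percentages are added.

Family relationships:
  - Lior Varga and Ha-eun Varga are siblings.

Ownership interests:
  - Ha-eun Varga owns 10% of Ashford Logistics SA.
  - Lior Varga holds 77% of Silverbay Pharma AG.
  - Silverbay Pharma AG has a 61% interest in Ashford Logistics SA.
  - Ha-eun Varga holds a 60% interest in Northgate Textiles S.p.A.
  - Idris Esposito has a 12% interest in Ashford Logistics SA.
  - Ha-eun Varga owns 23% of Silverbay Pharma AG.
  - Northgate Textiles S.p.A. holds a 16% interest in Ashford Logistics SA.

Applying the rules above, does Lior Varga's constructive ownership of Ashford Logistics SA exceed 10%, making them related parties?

By sibling attribution (R1), Lior Varga is treated as also owning Ha-eun Varga's interest in Silverbay Pharma AG, giving 77% + 23% = 100%.
By sibling attribution (R1), Lior Varga is treated as owning Ha-eun Varga's 60% interest in Northgate Textiles S.p.A.
By sibling attribution (R1), Lior Varga is treated as owning Ha-eun Varga's 10% interest in Ashford Logistics SA.
Chain via Silverbay Pharma AG (R2): 100% × 61% = 61% of Ashford Logistics SA.
Chain via Northgate Textiles S.p.A. (R2): 60% × 16% = 9.6% of Ashford Logistics SA.
Direct interest in Ashford Logistics SA: 10%.
Aggregating (R3): 61% + 9.6% + 10% = 80.6%.
80.6% exceeds the 10% threshold, so Lior is a related party to Ashford Logistics SA.

Yes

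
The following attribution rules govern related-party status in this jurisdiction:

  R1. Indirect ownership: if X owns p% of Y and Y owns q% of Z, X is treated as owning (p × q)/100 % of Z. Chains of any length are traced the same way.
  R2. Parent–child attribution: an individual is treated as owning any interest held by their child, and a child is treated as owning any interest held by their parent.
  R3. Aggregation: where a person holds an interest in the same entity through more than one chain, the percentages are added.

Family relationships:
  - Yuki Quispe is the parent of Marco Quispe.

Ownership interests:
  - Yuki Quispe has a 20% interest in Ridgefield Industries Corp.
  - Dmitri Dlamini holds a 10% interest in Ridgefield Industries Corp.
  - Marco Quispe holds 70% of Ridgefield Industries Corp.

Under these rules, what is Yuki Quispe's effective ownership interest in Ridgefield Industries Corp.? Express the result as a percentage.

By parent–child attribution (R2), Yuki Quispe is treated as also owning Marco Quispe's interest in Ridgefield Industries Corp, giving 20% + 70% = 90%.
Direct interest in Ridgefield Industries Corp: 90%.

90%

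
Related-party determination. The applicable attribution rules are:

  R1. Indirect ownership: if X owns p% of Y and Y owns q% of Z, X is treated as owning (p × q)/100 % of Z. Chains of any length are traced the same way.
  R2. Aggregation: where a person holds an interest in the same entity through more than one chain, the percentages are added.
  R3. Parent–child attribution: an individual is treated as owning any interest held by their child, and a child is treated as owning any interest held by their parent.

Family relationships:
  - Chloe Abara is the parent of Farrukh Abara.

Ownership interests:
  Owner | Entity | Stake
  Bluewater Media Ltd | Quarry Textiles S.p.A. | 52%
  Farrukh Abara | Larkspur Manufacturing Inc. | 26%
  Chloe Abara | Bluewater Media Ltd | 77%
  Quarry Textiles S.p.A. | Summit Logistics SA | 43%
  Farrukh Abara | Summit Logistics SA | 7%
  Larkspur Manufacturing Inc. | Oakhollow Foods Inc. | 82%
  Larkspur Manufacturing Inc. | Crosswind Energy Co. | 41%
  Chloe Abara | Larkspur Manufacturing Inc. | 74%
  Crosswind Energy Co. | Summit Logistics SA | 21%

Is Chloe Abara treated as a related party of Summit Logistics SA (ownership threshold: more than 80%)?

No

By parent–child attribution (R3), Chloe Abara is treated as also owning Farrukh Abara's interest in Larkspur Manufacturing Inc, giving 74% + 26% = 100%.
By parent–child attribution (R3), Chloe Abara is treated as owning Farrukh Abara's 7% interest in Summit Logistics SA.
Chain via Larkspur Manufacturing Inc. → Crosswind Energy Co. (R1): 100% × 41% × 21% = 8.61% of Summit Logistics SA.
Chain via Bluewater Media Ltd → Quarry Textiles S.p.A. (R1): 77% × 52% × 43% = 17.2172% of Summit Logistics SA.
Direct interest in Summit Logistics SA: 7%.
Aggregating (R2): 8.61% + 17.2172% + 7% = 32.8272%.
32.8272% does not exceed the 80% threshold, so Chloe is not a related party to Summit Logistics SA.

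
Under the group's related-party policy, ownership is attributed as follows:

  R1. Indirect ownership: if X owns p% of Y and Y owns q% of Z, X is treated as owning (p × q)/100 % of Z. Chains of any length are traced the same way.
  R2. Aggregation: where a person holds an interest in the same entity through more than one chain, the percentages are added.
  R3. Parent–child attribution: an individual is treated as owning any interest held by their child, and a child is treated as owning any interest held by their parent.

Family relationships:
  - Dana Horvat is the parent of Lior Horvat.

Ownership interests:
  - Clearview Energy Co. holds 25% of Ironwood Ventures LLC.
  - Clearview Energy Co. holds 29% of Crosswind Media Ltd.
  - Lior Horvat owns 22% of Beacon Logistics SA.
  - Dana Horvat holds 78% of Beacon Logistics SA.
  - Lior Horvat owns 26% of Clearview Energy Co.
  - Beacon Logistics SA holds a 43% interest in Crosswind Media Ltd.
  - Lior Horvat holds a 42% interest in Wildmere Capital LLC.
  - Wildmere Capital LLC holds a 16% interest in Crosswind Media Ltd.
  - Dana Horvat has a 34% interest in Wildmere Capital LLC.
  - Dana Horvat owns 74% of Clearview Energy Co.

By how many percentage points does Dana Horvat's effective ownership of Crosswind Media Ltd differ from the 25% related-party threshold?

59.16

By parent–child attribution (R3), Dana Horvat is treated as also owning Lior Horvat's interest in Beacon Logistics SA, giving 78% + 22% = 100%.
By parent–child attribution (R3), Dana Horvat is treated as also owning Lior Horvat's interest in Wildmere Capital LLC, giving 34% + 42% = 76%.
By parent–child attribution (R3), Dana Horvat is treated as also owning Lior Horvat's interest in Clearview Energy Co, giving 74% + 26% = 100%.
Chain via Beacon Logistics SA (R1): 100% × 43% = 43% of Crosswind Media Ltd.
Chain via Wildmere Capital LLC (R1): 76% × 16% = 12.16% of Crosswind Media Ltd.
Chain via Clearview Energy Co. (R1): 100% × 29% = 29% of Crosswind Media Ltd.
Aggregating (R2): 43% + 12.16% + 29% = 84.16%.
84.16% exceeds the 25% threshold by 59.16 percentage points.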